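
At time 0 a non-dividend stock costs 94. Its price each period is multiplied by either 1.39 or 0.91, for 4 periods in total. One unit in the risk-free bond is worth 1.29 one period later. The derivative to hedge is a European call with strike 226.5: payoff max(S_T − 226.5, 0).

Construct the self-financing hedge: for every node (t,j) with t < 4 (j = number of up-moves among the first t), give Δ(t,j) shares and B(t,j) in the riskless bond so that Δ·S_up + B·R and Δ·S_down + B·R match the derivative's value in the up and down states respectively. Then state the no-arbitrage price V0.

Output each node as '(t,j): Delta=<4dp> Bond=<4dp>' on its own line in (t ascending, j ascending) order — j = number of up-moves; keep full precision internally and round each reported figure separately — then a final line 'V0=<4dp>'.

Risk-neutral probability p* = (R−d)/(u−d) = (1.29−0.91)/(1.39−0.91) = 0.7917.
At expiry t=4: V(4,0)=0.0000, V(4,1)=0.0000, V(4,2)=0.0000, V(4,3)=3.2278, V(4,4)=124.4030
(3,0): S=70.8357. Δ = (V_up−V_dn)/(S_up−S_dn) = (0.0000−0.0000)/(98.4616−64.4605) = 0.0000. V = [p*·0.0000 + (1−p*)·0.0000]/1.29 = 0.0000. B = V − Δ·S = 0.0000.
(3,1): S=108.1995. Δ = (V_up−V_dn)/(S_up−S_dn) = (0.0000−0.0000)/(150.3974−98.4616) = 0.0000. V = [p*·0.0000 + (1−p*)·0.0000]/1.29 = 0.0000. B = V − Δ·S = 0.0000.
(3,2): S=165.2718. Δ = (V_up−V_dn)/(S_up−S_dn) = (3.2278−0.0000)/(229.7278−150.3974) = 0.0407. V = [p*·3.2278 + (1−p*)·0.0000]/1.29 = 1.9809. B = V − Δ·S = -4.7438.
(3,3): S=252.4482. Δ = (V_up−V_dn)/(S_up−S_dn) = (124.4030−3.2278)/(350.9030−229.7278) = 1.0000. V = [p*·124.4030 + (1−p*)·3.2278]/1.29 = 76.8668. B = V − Δ·S = -175.5814.
(2,0): S=77.8414. Δ = (V_up−V_dn)/(S_up−S_dn) = (0.0000−0.0000)/(108.1995−70.8357) = 0.0000. V = [p*·0.0000 + (1−p*)·0.0000]/1.29 = 0.0000. B = V − Δ·S = 0.0000.
(2,1): S=118.9006. Δ = (V_up−V_dn)/(S_up−S_dn) = (1.9809−0.0000)/(165.2718−108.1995) = 0.0347. V = [p*·1.9809 + (1−p*)·0.0000]/1.29 = 1.2157. B = V − Δ·S = -2.9112.
(2,2): S=181.6174. Δ = (V_up−V_dn)/(S_up−S_dn) = (76.8668−1.9809)/(252.4482−165.2718) = 0.8590. V = [p*·76.8668 + (1−p*)·1.9809]/1.29 = 47.4927. B = V − Δ·S = -108.5196.
(1,0): S=85.5400. Δ = (V_up−V_dn)/(S_up−S_dn) = (1.2157−0.0000)/(118.9006−77.8414) = 0.0296. V = [p*·1.2157 + (1−p*)·0.0000]/1.29 = 0.7461. B = V − Δ·S = -1.7866.
(1,1): S=130.6600. Δ = (V_up−V_dn)/(S_up−S_dn) = (47.4927−1.2157)/(181.6174−118.9006) = 0.7379. V = [p*·47.4927 + (1−p*)·1.2157]/1.29 = 29.3424. B = V − Δ·S = -67.0681.
(0,0): S=94.0000. Δ = (V_up−V_dn)/(S_up−S_dn) = (29.3424−0.7461)/(130.6600−85.5400) = 0.6338. V = [p*·29.3424 + (1−p*)·0.7461]/1.29 = 18.1277. B = V − Δ·S = -41.4479.
Check: Δ(0,0)·S0 + B(0,0) = 18.1277 = V0.

(0,0): Delta=0.6338 Bond=-41.4479
(1,0): Delta=0.0296 Bond=-1.7866
(1,1): Delta=0.7379 Bond=-67.0681
(2,0): Delta=0.0000 Bond=0.0000
(2,1): Delta=0.0347 Bond=-2.9112
(2,2): Delta=0.8590 Bond=-108.5196
(3,0): Delta=0.0000 Bond=0.0000
(3,1): Delta=0.0000 Bond=0.0000
(3,2): Delta=0.0407 Bond=-4.7438
(3,3): Delta=1.0000 Bond=-175.5814
V0=18.1277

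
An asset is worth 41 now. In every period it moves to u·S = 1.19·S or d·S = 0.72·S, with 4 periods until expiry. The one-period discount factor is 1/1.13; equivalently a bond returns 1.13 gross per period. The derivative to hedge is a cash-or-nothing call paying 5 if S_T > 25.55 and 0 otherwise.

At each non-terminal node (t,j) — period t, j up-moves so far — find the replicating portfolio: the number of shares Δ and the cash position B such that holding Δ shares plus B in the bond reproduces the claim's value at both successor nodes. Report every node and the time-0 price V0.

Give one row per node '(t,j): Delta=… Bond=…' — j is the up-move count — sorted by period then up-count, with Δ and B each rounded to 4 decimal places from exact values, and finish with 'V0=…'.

(0,0): Delta=0.0077 Bond=2.7291
(1,0): Delta=0.0629 Bond=1.4546
(1,1): Delta=0.0028 Bond=3.3223
(2,0): Delta=0.3864 Bond=-5.2328
(2,1): Delta=0.0342 Bond=2.6501
(2,2): Delta=0.0000 Bond=3.9157
(3,0): Delta=0.0000 Bond=0.0000
(3,1): Delta=0.4206 Bond=-6.7784
(3,2): Delta=0.0000 Bond=4.4248
(3,3): Delta=0.0000 Bond=4.4248
V0=3.0435

Risk-neutral probability p* = (R−d)/(u−d) = (1.13−0.72)/(1.19−0.72) = 0.8723.
Terminal payoffs: V(4,0)=0.0000, V(4,1)=0.0000, V(4,2)=5.0000, V(4,3)=5.0000, V(4,4)=5.0000
  t=3,j=0: stock 15.3032 → up 18.2108 (V=0.0000), down 11.0183 (V=0.0000). Price 0.0000; hedge Δ=0.0000, bond B=0.0000.
  t=3,j=1: stock 25.2927 → up 30.0984 (V=5.0000), down 18.2108 (V=0.0000). Price 3.8599; hedge Δ=0.4206, bond B=-6.7784.
  t=3,j=2: stock 41.8033 → up 49.7459 (V=5.0000), down 30.0984 (V=5.0000). Price 4.4248; hedge Δ=0.0000, bond B=4.4248.
  t=3,j=3: stock 69.0915 → up 82.2189 (V=5.0000), down 49.7459 (V=5.0000). Price 4.4248; hedge Δ=0.0000, bond B=4.4248.
  t=2,j=0: stock 21.2544 → up 25.2927 (V=3.8599), down 15.3032 (V=0.0000). Price 2.9798; hedge Δ=0.3864, bond B=-5.2328.
  t=2,j=1: stock 35.1288 → up 41.8033 (V=4.4248), down 25.2927 (V=3.8599). Price 3.8519; hedge Δ=0.0342, bond B=2.6501.
  t=2,j=2: stock 58.0601 → up 69.0915 (V=4.4248), down 41.8033 (V=4.4248). Price 3.9157; hedge Δ=0.0000, bond B=3.9157.
  t=1,j=0: stock 29.5200 → up 35.1288 (V=3.8519), down 21.2544 (V=2.9798). Price 3.3103; hedge Δ=0.0629, bond B=1.4546.
  t=1,j=1: stock 48.7900 → up 58.0601 (V=3.9157), down 35.1288 (V=3.8519). Price 3.4580; hedge Δ=0.0028, bond B=3.3223.
  t=0,j=0: stock 41.0000 → up 48.7900 (V=3.4580), down 29.5200 (V=3.3103). Price 3.0435; hedge Δ=0.0077, bond B=2.7291.
Root portfolio cost Δ·41+B reproduces V0=3.0435.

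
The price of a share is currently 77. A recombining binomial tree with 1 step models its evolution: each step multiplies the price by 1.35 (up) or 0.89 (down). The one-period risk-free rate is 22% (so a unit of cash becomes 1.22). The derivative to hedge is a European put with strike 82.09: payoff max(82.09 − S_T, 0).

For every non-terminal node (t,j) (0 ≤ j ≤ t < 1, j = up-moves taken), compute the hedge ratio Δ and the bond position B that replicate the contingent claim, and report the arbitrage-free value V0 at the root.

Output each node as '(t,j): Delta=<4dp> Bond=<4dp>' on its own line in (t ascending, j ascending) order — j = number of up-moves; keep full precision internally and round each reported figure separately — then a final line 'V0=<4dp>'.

(0,0): Delta=-0.3828 Bond=32.6194
V0=3.1411

Under the risk-neutral measure, an up-move has probability p* = (R−d)/(u−d) = 0.7174 and values discount at R = 1.22.
Terminal payoffs: V(1,0)=13.5600, V(1,1)=0.0000
(0,0): S=77.0000. Δ = (V_up−V_dn)/(S_up−S_dn) = (0.0000−13.5600)/(103.9500−68.5300) = -0.3828. V = [p*·0.0000 + (1−p*)·13.5600]/1.22 = 3.1411. B = V − Δ·S = 32.6194.
Check: Δ(0,0)·S0 + B(0,0) = 3.1411 = V0.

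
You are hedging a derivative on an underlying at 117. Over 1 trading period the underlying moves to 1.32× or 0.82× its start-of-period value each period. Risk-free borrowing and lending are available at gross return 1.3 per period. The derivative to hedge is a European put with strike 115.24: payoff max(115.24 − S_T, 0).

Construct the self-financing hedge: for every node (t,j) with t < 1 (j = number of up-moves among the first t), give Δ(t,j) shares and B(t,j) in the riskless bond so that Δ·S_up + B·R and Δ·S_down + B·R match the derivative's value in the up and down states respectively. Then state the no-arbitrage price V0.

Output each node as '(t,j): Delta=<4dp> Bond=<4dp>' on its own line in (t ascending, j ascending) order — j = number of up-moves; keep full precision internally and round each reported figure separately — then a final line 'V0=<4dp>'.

(0,0): Delta=-0.3299 Bond=39.1938
V0=0.5938

No-arbitrage ⇒ martingale measure with p* = (R−d)/(u−d) = 0.9600.
At expiry t=1: V(1,0)=19.3000, V(1,1)=0.0000
Node (0,0) S=117.0000: V=(p*·0.0000+(1−p*)·19.3000)/1.3=0.5938; Δ=(0.0000−19.3000)/(154.4400−95.9400)=-0.3299; B=V−Δ·S=39.1938
Each (Δ,B) replicates both successor values, so the strategy is self-financing and V0 is arbitrage-free.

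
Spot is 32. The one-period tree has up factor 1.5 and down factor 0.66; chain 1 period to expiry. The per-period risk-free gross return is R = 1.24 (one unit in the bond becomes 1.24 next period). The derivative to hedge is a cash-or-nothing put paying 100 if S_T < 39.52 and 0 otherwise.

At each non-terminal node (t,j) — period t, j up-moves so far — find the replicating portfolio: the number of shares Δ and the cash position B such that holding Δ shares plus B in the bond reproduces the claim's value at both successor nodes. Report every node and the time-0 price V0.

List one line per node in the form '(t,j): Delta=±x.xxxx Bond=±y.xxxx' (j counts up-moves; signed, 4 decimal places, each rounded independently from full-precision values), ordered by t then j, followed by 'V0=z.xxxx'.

(0,0): Delta=-3.7202 Bond=144.0092
V0=24.9616

No-arbitrage ⇒ martingale measure with p* = (R−d)/(u−d) = 0.6905.
Terminal payoffs: V(1,0)=100.0000, V(1,1)=0.0000
(0,0): S=32.0000. Δ = (V_up−V_dn)/(S_up−S_dn) = (0.0000−100.0000)/(48.0000−21.1200) = -3.7202. V = [p*·0.0000 + (1−p*)·100.0000]/1.24 = 24.9616. B = V − Δ·S = 144.0092.
The time-0 hedge costs 24.9616, which is the no-arbitrage price.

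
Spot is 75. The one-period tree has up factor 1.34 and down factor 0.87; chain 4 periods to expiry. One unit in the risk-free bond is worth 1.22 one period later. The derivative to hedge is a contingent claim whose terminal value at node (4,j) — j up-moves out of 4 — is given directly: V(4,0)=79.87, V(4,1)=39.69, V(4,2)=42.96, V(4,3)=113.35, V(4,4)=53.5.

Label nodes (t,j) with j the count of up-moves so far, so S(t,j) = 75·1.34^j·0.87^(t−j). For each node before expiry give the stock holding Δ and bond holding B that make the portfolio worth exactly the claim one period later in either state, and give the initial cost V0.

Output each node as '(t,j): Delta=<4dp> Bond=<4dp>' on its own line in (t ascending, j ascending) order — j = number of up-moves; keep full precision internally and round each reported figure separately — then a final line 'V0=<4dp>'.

(0,0): Delta=0.0780 Bond=28.4059
(1,0): Delta=0.8250 Bond=-14.0907
(1,1): Delta=-0.0883 Bond=51.3681
(2,0): Delta=-0.2404 Bond=43.2886
(2,1): Delta=1.0622 Bond=-37.9263
(2,2): Delta=-0.3444 Bond=97.1589
(3,0): Delta=-1.7310 Bond=126.4309
(3,1): Delta=0.0915 Bond=27.5713
(3,2): Delta=1.2783 Bond=-71.5872
(3,3): Delta=-0.7057 Bond=183.7182
V0=34.2535

Risk-neutral probability p* = (R−d)/(u−d) = (1.22−0.87)/(1.34−0.87) = 0.7447.
Payoff layer (t=4): V(4,0)=79.8700, V(4,1)=39.6900, V(4,2)=42.9600, V(4,3)=113.3500, V(4,4)=53.5000
(3,0): S=49.3877. Δ = (V_up−V_dn)/(S_up−S_dn) = (39.6900−79.8700)/(66.1796−42.9673) = -1.7310. V = [p*·39.6900 + (1−p*)·79.8700]/1.22 = 40.9416. B = V − Δ·S = 126.4309.
(3,1): S=76.0684. Δ = (V_up−V_dn)/(S_up−S_dn) = (42.9600−39.6900)/(101.9317−66.1796) = 0.0915. V = [p*·42.9600 + (1−p*)·39.6900]/1.22 = 34.5288. B = V − Δ·S = 27.5713.
(3,2): S=117.1629. Δ = (V_up−V_dn)/(S_up−S_dn) = (113.3500−42.9600)/(156.9983−101.9317) = 1.2783. V = [p*·113.3500 + (1−p*)·42.9600]/1.22 = 78.1788. B = V − Δ·S = -71.5872.
(3,3): S=180.4578. Δ = (V_up−V_dn)/(S_up−S_dn) = (53.5000−113.3500)/(241.8135−156.9983) = -0.7057. V = [p*·53.5000 + (1−p*)·113.3500]/1.22 = 56.3777. B = V − Δ·S = 183.7182.
(2,0): S=56.7675. Δ = (V_up−V_dn)/(S_up−S_dn) = (34.5288−40.9416)/(76.0684−49.3877) = -0.2404. V = [p*·34.5288 + (1−p*)·40.9416]/1.22 = 29.6443. B = V − Δ·S = 43.2886.
(2,1): S=87.4350. Δ = (V_up−V_dn)/(S_up−S_dn) = (78.1788−34.5288)/(117.1629−76.0684) = 1.0622. V = [p*·78.1788 + (1−p*)·34.5288]/1.22 = 54.9460. B = V − Δ·S = -37.9263.
(2,2): S=134.6700. Δ = (V_up−V_dn)/(S_up−S_dn) = (56.3777−78.1788)/(180.4578−117.1629) = -0.3444. V = [p*·56.3777 + (1−p*)·78.1788]/1.22 = 50.7737. B = V − Δ·S = 97.1589.
(1,0): S=65.2500. Δ = (V_up−V_dn)/(S_up−S_dn) = (54.9460−29.6443)/(87.4350−56.7675) = 0.8250. V = [p*·54.9460 + (1−p*)·29.6443]/1.22 = 39.7426. B = V − Δ·S = -14.0907.
(1,1): S=100.5000. Δ = (V_up−V_dn)/(S_up−S_dn) = (50.7737−54.9460)/(134.6700−87.4350) = -0.0883. V = [p*·50.7737 + (1−p*)·54.9460]/1.22 = 42.4910. B = V − Δ·S = 51.3681.
(0,0): S=75.0000. Δ = (V_up−V_dn)/(S_up−S_dn) = (42.4910−39.7426)/(100.5000−65.2500) = 0.0780. V = [p*·42.4910 + (1−p*)·39.7426]/1.22 = 34.2535. B = V − Δ·S = 28.4059.
Check: Δ(0,0)·S0 + B(0,0) = 34.2535 = V0.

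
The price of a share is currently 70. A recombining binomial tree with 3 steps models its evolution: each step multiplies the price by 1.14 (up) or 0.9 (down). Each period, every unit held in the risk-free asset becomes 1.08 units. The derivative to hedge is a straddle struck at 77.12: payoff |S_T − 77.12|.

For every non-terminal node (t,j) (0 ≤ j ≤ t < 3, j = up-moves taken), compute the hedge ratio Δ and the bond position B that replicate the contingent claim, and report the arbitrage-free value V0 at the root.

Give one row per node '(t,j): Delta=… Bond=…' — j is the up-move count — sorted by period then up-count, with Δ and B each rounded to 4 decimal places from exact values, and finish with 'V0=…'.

(0,0): Delta=0.4355 Bond=-18.2684
(1,0): Delta=-0.5632 Bond=43.1878
(1,1): Delta=0.6983 Bond=-40.7024
(2,0): Delta=-1.0000 Bond=71.4074
(2,1): Delta=-0.4483 Bond=38.3880
(2,2): Delta=1.0000 Bond=-71.4074
V0=12.2137

Under the risk-neutral measure, an up-move has probability p* = (R−d)/(u−d) = 0.7500 and values discount at R = 1.08.
At expiry t=3: V(3,0)=26.0900, V(3,1)=12.4820, V(3,2)=4.7548, V(3,3)=26.5881
Node (2,0) S=56.7000: V=(p*·12.4820+(1−p*)·26.0900)/1.08=14.7074; Δ=(12.4820−26.0900)/(64.6380−51.0300)=-1.0000; B=V−Δ·S=71.4074
Node (2,1) S=71.8200: V=(p*·4.7548+(1−p*)·12.4820)/1.08=6.1913; Δ=(4.7548−12.4820)/(81.8748−64.6380)=-0.4483; B=V−Δ·S=38.3880
Node (2,2) S=90.9720: V=(p*·26.5881+(1−p*)·4.7548)/1.08=19.5646; Δ=(26.5881−4.7548)/(103.7081−81.8748)=1.0000; B=V−Δ·S=-71.4074
Node (1,0) S=63.0000: V=(p*·6.1913+(1−p*)·14.7074)/1.08=7.7040; Δ=(6.1913−14.7074)/(71.8200−56.7000)=-0.5632; B=V−Δ·S=43.1878
Node (1,1) S=79.8000: V=(p*·19.5646+(1−p*)·6.1913)/1.08=15.0197; Δ=(19.5646−6.1913)/(90.9720−71.8200)=0.6983; B=V−Δ·S=-40.7024
Node (0,0) S=70.0000: V=(p*·15.0197+(1−p*)·7.7040)/1.08=12.2137; Δ=(15.0197−7.7040)/(79.8000−63.0000)=0.4355; B=V−Δ·S=-18.2684
The time-0 hedge costs 12.2137, which is the no-arbitrage price.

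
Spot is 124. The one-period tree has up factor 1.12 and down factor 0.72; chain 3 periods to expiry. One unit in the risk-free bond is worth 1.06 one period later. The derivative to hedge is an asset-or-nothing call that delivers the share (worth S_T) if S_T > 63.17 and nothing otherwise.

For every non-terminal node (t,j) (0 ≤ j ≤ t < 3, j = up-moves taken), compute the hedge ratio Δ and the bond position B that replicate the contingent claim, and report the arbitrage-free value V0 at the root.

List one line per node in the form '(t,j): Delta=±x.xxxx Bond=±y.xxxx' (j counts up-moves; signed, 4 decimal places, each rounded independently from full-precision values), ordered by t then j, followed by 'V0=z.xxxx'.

(0,0): Delta=1.0187 Bond=-2.4482
(1,0): Delta=1.1834 Bond=-17.3004
(1,1): Delta=1.0000 Bond=0.0000
(2,0): Delta=2.8000 Bond=-122.2563
(2,1): Delta=1.0000 Bond=0.0000
(2,2): Delta=1.0000 Bond=0.0000
V0=123.8688

No-arbitrage ⇒ martingale measure with p* = (R−d)/(u−d) = 0.8500.
Payoff layer (t=3): V(3,0)=0.0000, V(3,1)=71.9954, V(3,2)=111.9928, V(3,3)=174.2111
Node (2,0) S=64.2816: V=(p*·71.9954+(1−p*)·0.0000)/1.06=57.7322; Δ=(71.9954−0.0000)/(71.9954−46.2828)=2.8000; B=V−Δ·S=-122.2563
Node (2,1) S=99.9936: V=(p*·111.9928+(1−p*)·71.9954)/1.06=99.9936; Δ=(111.9928−71.9954)/(111.9928−71.9954)=1.0000; B=V−Δ·S=0.0000
Node (2,2) S=155.5456: V=(p*·174.2111+(1−p*)·111.9928)/1.06=155.5456; Δ=(174.2111−111.9928)/(174.2111−111.9928)=1.0000; B=V−Δ·S=0.0000
Node (1,0) S=89.2800: V=(p*·99.9936+(1−p*)·57.7322)/1.06=88.3532; Δ=(99.9936−57.7322)/(99.9936−64.2816)=1.1834; B=V−Δ·S=-17.3004
Node (1,1) S=138.8800: V=(p*·155.5456+(1−p*)·99.9936)/1.06=138.8800; Δ=(155.5456−99.9936)/(155.5456−99.9936)=1.0000; B=V−Δ·S=0.0000
Node (0,0) S=124.0000: V=(p*·138.8800+(1−p*)·88.3532)/1.06=123.8688; Δ=(138.8800−88.3532)/(138.8800−89.2800)=1.0187; B=V−Δ·S=-2.4482
Check: Δ(0,0)·S0 + B(0,0) = 123.8688 = V0.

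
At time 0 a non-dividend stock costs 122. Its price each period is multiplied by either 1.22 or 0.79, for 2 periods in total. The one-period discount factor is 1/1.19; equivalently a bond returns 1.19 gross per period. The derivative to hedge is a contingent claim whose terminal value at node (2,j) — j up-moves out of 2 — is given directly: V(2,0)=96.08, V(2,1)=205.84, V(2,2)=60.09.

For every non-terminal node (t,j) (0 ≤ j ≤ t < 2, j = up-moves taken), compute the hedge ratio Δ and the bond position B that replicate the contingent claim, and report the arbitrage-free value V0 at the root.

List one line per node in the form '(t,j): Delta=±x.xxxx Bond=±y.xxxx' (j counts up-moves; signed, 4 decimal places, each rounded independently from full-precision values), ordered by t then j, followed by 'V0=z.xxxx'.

(0,0): Delta=-2.0492 Bond=305.9141
(1,0): Delta=2.6484 Bond=-88.7160
(1,1): Delta=-2.2773 Bond=397.9943
V0=55.9166

Since d<R<u, set p* = (R−d)/(u−d) = 0.9302; price each node as the discounted p*-expectation of its children.
At expiry t=2: V(2,0)=96.0800, V(2,1)=205.8400, V(2,2)=60.0900
  t=1,j=0: stock 96.3800 → up 117.5836 (V=205.8400), down 76.1402 (V=96.0800). Price 166.5398; hedge Δ=2.6484, bond B=-88.7160.
  t=1,j=1: stock 148.8400 → up 181.5848 (V=60.0900), down 117.5836 (V=205.8400). Price 59.0408; hedge Δ=-2.2773, bond B=397.9943.
  t=0,j=0: stock 122.0000 → up 148.8400 (V=59.0408), down 96.3800 (V=166.5398). Price 55.9166; hedge Δ=-2.0492, bond B=305.9141.
The time-0 hedge costs 55.9166, which is the no-arbitrage price.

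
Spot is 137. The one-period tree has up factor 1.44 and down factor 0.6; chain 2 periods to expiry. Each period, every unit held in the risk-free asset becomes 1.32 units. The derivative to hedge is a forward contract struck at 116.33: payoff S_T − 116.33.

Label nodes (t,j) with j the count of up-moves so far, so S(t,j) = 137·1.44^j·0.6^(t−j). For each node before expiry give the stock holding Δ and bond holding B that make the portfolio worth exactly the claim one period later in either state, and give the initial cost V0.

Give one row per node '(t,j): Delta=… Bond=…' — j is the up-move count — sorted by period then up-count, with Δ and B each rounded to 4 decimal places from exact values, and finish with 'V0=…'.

The replicating-portfolio and risk-neutral prices coincide; use p* = (1.32−0.6)/(1.44−0.6) = 0.8571 for the latter.
Payoff layer (t=2): V(2,0)=-67.0100, V(2,1)=2.0380, V(2,2)=167.7532
(1,0): S=82.2000. Δ = (V_up−V_dn)/(S_up−S_dn) = (2.0380−-67.0100)/(118.3680−49.3200) = 1.0000. V = [p*·2.0380 + (1−p*)·-67.0100]/1.32 = -5.9288. B = V − Δ·S = -88.1288.
(1,1): S=197.2800. Δ = (V_up−V_dn)/(S_up−S_dn) = (167.7532−2.0380)/(284.0832−118.3680) = 1.0000. V = [p*·167.7532 + (1−p*)·2.0380]/1.32 = 109.1512. B = V − Δ·S = -88.1288.
(0,0): S=137.0000. Δ = (V_up−V_dn)/(S_up−S_dn) = (109.1512−-5.9288)/(197.2800−82.2000) = 1.0000. V = [p*·109.1512 + (1−p*)·-5.9288]/1.32 = 70.2358. B = V − Δ·S = -66.7642.
The time-0 hedge costs 70.2358, which is the no-arbitrage price.

(0,0): Delta=1.0000 Bond=-66.7642
(1,0): Delta=1.0000 Bond=-88.1288
(1,1): Delta=1.0000 Bond=-88.1288
V0=70.2358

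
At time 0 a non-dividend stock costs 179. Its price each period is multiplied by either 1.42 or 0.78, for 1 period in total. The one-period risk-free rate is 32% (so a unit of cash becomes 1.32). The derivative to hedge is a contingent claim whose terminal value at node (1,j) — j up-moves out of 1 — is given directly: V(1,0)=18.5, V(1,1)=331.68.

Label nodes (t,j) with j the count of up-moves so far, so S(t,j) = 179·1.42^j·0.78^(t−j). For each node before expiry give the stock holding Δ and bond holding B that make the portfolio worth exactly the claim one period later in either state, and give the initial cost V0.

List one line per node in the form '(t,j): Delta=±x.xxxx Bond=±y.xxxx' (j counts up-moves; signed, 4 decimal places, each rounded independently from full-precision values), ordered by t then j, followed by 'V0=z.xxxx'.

No-arbitrage ⇒ martingale measure with p* = (R−d)/(u−d) = 0.8438.
Terminal values V(1,·): V(1,0)=18.5000, V(1,1)=331.6800
(0,0): S=179.0000. Δ = (V_up−V_dn)/(S_up−S_dn) = (331.6800−18.5000)/(254.1800−139.6200) = 2.7338. V = [p*·331.6800 + (1−p*)·18.5000]/1.32 = 214.2012. B = V − Δ·S = -275.1425.
The time-0 hedge costs 214.2012, which is the no-arbitrage price.

(0,0): Delta=2.7338 Bond=-275.1425
V0=214.2012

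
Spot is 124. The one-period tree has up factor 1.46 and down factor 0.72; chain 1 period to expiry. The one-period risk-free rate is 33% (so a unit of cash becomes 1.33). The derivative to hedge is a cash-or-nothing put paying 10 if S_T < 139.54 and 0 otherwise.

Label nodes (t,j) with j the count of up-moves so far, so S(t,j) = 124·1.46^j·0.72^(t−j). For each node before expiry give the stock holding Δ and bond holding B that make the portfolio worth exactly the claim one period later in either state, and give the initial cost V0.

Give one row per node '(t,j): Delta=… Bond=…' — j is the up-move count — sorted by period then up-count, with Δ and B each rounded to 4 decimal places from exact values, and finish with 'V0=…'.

(0,0): Delta=-0.1090 Bond=14.8344
V0=1.3209

No-arbitrage ⇒ martingale measure with p* = (R−d)/(u−d) = 0.8243.
Terminal values V(1,·): V(1,0)=10.0000, V(1,1)=0.0000
Node (0,0) S=124.0000: V=(p*·0.0000+(1−p*)·10.0000)/1.33=1.3209; Δ=(0.0000−10.0000)/(181.0400−89.2800)=-0.1090; B=V−Δ·S=14.8344
Root portfolio cost Δ·124+B reproduces V0=1.3209.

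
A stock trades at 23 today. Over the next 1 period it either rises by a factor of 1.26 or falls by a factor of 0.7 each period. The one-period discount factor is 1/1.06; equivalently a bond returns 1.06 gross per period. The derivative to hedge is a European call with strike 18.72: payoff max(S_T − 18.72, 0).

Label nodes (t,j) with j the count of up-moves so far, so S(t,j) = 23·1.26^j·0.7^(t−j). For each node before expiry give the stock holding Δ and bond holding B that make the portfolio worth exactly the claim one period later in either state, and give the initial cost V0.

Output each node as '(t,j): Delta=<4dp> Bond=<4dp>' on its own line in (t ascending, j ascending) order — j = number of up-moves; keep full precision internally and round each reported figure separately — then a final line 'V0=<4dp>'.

Since d<R<u, set p* = (R−d)/(u−d) = 0.6429; price each node as the discounted p*-expectation of its children.
Payoff layer (t=1): V(1,0)=0.0000, V(1,1)=10.2600
Node (0,0) S=23.0000: V=(p*·10.2600+(1−p*)·0.0000)/1.06=6.2224; Δ=(10.2600−0.0000)/(28.9800−16.1000)=0.7966; B=V−Δ·S=-12.0991
Check: Δ(0,0)·S0 + B(0,0) = 6.2224 = V0.

(0,0): Delta=0.7966 Bond=-12.0991
V0=6.2224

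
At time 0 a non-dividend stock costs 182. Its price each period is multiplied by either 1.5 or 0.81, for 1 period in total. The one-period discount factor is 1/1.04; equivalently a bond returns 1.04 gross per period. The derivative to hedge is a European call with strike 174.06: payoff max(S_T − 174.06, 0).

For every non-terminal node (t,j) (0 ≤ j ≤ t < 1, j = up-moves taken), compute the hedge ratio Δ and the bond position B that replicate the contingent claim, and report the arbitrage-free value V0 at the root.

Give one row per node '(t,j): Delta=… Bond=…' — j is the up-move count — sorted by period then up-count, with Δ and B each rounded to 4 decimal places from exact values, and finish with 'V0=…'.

The replicating-portfolio and risk-neutral prices coincide; use p* = (1.04−0.81)/(1.5−0.81) = 0.3333 for the latter.
Terminal payoffs: V(1,0)=0.0000, V(1,1)=98.9400
(0,0): S=182.0000. Δ = (V_up−V_dn)/(S_up−S_dn) = (98.9400−0.0000)/(273.0000−147.4200) = 0.7879. V = [p*·98.9400 + (1−p*)·0.0000]/1.04 = 31.7115. B = V − Δ·S = -111.6798.
Root portfolio cost Δ·182+B reproduces V0=31.7115.

(0,0): Delta=0.7879 Bond=-111.6798
V0=31.7115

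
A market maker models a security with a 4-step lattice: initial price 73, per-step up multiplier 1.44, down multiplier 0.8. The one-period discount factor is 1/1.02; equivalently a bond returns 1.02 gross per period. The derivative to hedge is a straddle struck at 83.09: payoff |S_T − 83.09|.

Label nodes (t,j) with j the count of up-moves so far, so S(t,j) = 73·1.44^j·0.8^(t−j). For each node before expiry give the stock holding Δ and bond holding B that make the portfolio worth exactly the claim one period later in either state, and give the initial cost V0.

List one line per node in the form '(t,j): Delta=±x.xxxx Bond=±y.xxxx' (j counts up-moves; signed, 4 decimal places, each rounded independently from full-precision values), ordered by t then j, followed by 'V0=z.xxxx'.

Under the risk-neutral measure, an up-move has probability p* = (R−d)/(u−d) = 0.3438 and values discount at R = 1.02.
Terminal values V(4,·): V(4,0)=53.1892, V(4,1)=29.2686, V(4,2)=13.7886, V(4,3)=91.2915, V(4,4)=230.7966
(3,0): S=37.3760. Δ = (V_up−V_dn)/(S_up−S_dn) = (29.2686−53.1892)/(53.8214−29.9008) = -1.0000. V = [p*·29.2686 + (1−p*)·53.1892]/1.02 = 44.0848. B = V − Δ·S = 81.4608.
(3,1): S=67.2768. Δ = (V_up−V_dn)/(S_up−S_dn) = (13.7886−29.2686)/(96.8786−53.8214) = -0.3595. V = [p*·13.7886 + (1−p*)·29.2686]/1.02 = 23.4778. B = V − Δ·S = 47.6652.
(3,2): S=121.0982. Δ = (V_up−V_dn)/(S_up−S_dn) = (91.2915−13.7886)/(174.3815−96.8786) = 1.0000. V = [p*·91.2915 + (1−p*)·13.7886]/1.02 = 39.6375. B = V − Δ·S = -81.4608.
(3,3): S=217.9768. Δ = (V_up−V_dn)/(S_up−S_dn) = (230.7966−91.2915)/(313.8866−174.3815) = 1.0000. V = [p*·230.7966 + (1−p*)·91.2915]/1.02 = 136.5160. B = V − Δ·S = -81.4608.
(2,0): S=46.7200. Δ = (V_up−V_dn)/(S_up−S_dn) = (23.4778−44.0848)/(67.2768−37.3760) = -0.6892. V = [p*·23.4778 + (1−p*)·44.0848]/1.02 = 36.2756. B = V − Δ·S = 68.4741.
(2,1): S=84.0960. Δ = (V_up−V_dn)/(S_up−S_dn) = (39.6375−23.4778)/(121.0982−67.2768) = 0.3002. V = [p*·39.6375 + (1−p*)·23.4778]/1.02 = 28.4634. B = V − Δ·S = 3.2139.
(2,2): S=151.3728. Δ = (V_up−V_dn)/(S_up−S_dn) = (136.5160−39.6375)/(217.9768−121.0982) = 1.0000. V = [p*·136.5160 + (1−p*)·39.6375]/1.02 = 71.5093. B = V − Δ·S = -79.8635.
(1,0): S=58.4000. Δ = (V_up−V_dn)/(S_up−S_dn) = (28.4634−36.2756)/(84.0960−46.7200) = -0.2090. V = [p*·28.4634 + (1−p*)·36.2756]/1.02 = 32.9315. B = V − Δ·S = 45.1381.
(1,1): S=105.1200. Δ = (V_up−V_dn)/(S_up−S_dn) = (71.5093−28.4634)/(151.3728−84.0960) = 0.6398. V = [p*·71.5093 + (1−p*)·28.4634]/1.02 = 42.4122. B = V − Δ·S = -24.8470.
(0,0): S=73.0000. Δ = (V_up−V_dn)/(S_up−S_dn) = (42.4122−32.9315)/(105.1200−58.4000) = 0.2029. V = [p*·42.4122 + (1−p*)·32.9315]/1.02 = 35.4809. B = V − Δ·S = 20.6674.
Self-financing check: at every node Δ·S+B equals the discounted successor values.

(0,0): Delta=0.2029 Bond=20.6674
(1,0): Delta=-0.2090 Bond=45.1381
(1,1): Delta=0.6398 Bond=-24.8470
(2,0): Delta=-0.6892 Bond=68.4741
(2,1): Delta=0.3002 Bond=3.2139
(2,2): Delta=1.0000 Bond=-79.8635
(3,0): Delta=-1.0000 Bond=81.4608
(3,1): Delta=-0.3595 Bond=47.6652
(3,2): Delta=1.0000 Bond=-81.4608
(3,3): Delta=1.0000 Bond=-81.4608
V0=35.4809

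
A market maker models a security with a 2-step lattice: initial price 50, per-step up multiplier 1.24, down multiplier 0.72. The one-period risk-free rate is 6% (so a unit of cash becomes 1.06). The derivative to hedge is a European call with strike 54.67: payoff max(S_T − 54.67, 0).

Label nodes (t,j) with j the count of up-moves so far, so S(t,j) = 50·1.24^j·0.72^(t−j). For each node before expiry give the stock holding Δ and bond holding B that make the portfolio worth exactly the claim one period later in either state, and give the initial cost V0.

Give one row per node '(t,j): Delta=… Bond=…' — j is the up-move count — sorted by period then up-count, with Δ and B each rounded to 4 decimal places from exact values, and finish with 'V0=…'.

(0,0): Delta=0.5269 Bond=-17.8954
(1,0): Delta=0.0000 Bond=0.0000
(1,1): Delta=0.6889 Bond=-29.0116
V0=8.4506

Since d<R<u, set p* = (R−d)/(u−d) = 0.6538; price each node as the discounted p*-expectation of its children.
Terminal values V(2,·): V(2,0)=0.0000, V(2,1)=0.0000, V(2,2)=22.2100
  t=1,j=0: stock 36.0000 → up 44.6400 (V=0.0000), down 25.9200 (V=0.0000). Price 0.0000; hedge Δ=0.0000, bond B=0.0000.
  t=1,j=1: stock 62.0000 → up 76.8800 (V=22.2100), down 44.6400 (V=0.0000). Price 13.6999; hedge Δ=0.6889, bond B=-29.0116.
  t=0,j=0: stock 50.0000 → up 62.0000 (V=13.6999), down 36.0000 (V=0.0000). Price 8.4506; hedge Δ=0.5269, bond B=-17.8954.
Check: Δ(0,0)·S0 + B(0,0) = 8.4506 = V0.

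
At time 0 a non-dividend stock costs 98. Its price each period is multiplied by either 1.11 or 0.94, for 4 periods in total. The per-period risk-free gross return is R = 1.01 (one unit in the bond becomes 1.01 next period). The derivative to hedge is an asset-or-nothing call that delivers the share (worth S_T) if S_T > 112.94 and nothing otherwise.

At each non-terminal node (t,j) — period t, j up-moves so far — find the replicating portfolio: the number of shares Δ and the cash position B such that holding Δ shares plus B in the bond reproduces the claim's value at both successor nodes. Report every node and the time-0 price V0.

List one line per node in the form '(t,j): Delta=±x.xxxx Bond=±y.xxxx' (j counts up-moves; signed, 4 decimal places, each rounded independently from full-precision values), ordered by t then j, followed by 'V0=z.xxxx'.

The replicating-portfolio and risk-neutral prices coincide; use p* = (1.01−0.94)/(1.11−0.94) = 0.4118 for the latter.
Payoff layer (t=4): V(4,0)=0.0000, V(4,1)=0.0000, V(4,2)=0.0000, V(4,3)=125.9862, V(4,4)=148.7709
Node (3,0) S=81.3972: V=(p*·0.0000+(1−p*)·0.0000)/1.01=0.0000; Δ=(0.0000−0.0000)/(90.3509−76.5134)=0.0000; B=V−Δ·S=0.0000
Node (3,1) S=96.1180: V=(p*·0.0000+(1−p*)·0.0000)/1.01=0.0000; Δ=(0.0000−0.0000)/(106.6910−90.3509)=0.0000; B=V−Δ·S=0.0000
Node (3,2) S=113.5011: V=(p*·125.9862+(1−p*)·0.0000)/1.01=51.3630; Δ=(125.9862−0.0000)/(125.9862−106.6910)=6.5294; B=V−Δ·S=-689.7321
Node (3,3) S=134.0278: V=(p*·148.7709+(1−p*)·125.9862)/1.01=134.0278; Δ=(148.7709−125.9862)/(148.7709−125.9862)=1.0000; B=V−Δ·S=0.0000
Node (2,0) S=86.5928: V=(p*·0.0000+(1−p*)·0.0000)/1.01=0.0000; Δ=(0.0000−0.0000)/(96.1180−81.3972)=0.0000; B=V−Δ·S=0.0000
Node (2,1) S=102.2532: V=(p*·51.3630+(1−p*)·0.0000)/1.01=20.9401; Δ=(51.3630−0.0000)/(113.5011−96.1180)=2.9548; B=V−Δ·S=-281.1954
Node (2,2) S=120.7458: V=(p*·134.0278+(1−p*)·51.3630)/1.01=84.5559; Δ=(134.0278−51.3630)/(134.0278−113.5011)=4.0272; B=V−Δ·S=-401.7077
Node (1,0) S=92.1200: V=(p*·20.9401+(1−p*)·0.0000)/1.01=8.5370; Δ=(20.9401−0.0000)/(102.2532−86.5928)=1.3371; B=V−Δ·S=-114.6399
Node (1,1) S=108.7800: V=(p*·84.5559+(1−p*)·20.9401)/1.01=46.6682; Δ=(84.5559−20.9401)/(120.7458−102.2532)=3.4401; B=V−Δ·S=-327.5427
Node (0,0) S=98.0000: V=(p*·46.6682+(1−p*)·8.5370)/1.01=23.9981; Δ=(46.6682−8.5370)/(108.7800−92.1200)=2.2888; B=V−Δ·S=-200.3027
Root portfolio cost Δ·98+B reproduces V0=23.9981.

(0,0): Delta=2.2888 Bond=-200.3027
(1,0): Delta=1.3371 Bond=-114.6399
(1,1): Delta=3.4401 Bond=-327.5427
(2,0): Delta=0.0000 Bond=0.0000
(2,1): Delta=2.9548 Bond=-281.1954
(2,2): Delta=4.0272 Bond=-401.7077
(3,0): Delta=0.0000 Bond=0.0000
(3,1): Delta=0.0000 Bond=0.0000
(3,2): Delta=6.5294 Bond=-689.7321
(3,3): Delta=1.0000 Bond=0.0000
V0=23.9981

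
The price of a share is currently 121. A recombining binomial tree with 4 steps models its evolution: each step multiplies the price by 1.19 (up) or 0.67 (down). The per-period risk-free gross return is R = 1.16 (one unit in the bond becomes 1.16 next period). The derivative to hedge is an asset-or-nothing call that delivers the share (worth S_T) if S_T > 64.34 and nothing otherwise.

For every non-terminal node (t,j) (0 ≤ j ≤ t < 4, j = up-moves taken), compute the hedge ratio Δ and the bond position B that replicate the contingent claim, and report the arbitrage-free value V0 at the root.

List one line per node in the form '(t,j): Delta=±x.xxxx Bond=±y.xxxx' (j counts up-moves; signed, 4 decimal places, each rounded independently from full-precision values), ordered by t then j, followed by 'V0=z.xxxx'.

The replicating-portfolio and risk-neutral prices coincide; use p* = (1.16−0.67)/(1.19−0.67) = 0.9423 for the latter.
Terminal payoffs: V(4,0)=0.0000, V(4,1)=0.0000, V(4,2)=76.9182, V(4,3)=136.6158, V(4,4)=242.6460
(3,0): S=36.3923. Δ = (V_up−V_dn)/(S_up−S_dn) = (0.0000−0.0000)/(43.3069−24.3829) = 0.0000. V = [p*·0.0000 + (1−p*)·0.0000]/1.16 = 0.0000. B = V − Δ·S = 0.0000.
(3,1): S=64.6371. Δ = (V_up−V_dn)/(S_up−S_dn) = (76.9182−0.0000)/(76.9182−43.3069) = 2.2885. V = [p*·76.9182 + (1−p*)·0.0000]/1.16 = 62.4833. B = V − Δ·S = -85.4363.
(3,2): S=114.8032. Δ = (V_up−V_dn)/(S_up−S_dn) = (136.6158−76.9182)/(136.6158−76.9182) = 1.0000. V = [p*·136.6158 + (1−p*)·76.9182]/1.16 = 114.8032. B = V − Δ·S = 0.0000.
(3,3): S=203.9042. Δ = (V_up−V_dn)/(S_up−S_dn) = (242.6460−136.6158)/(242.6460−136.6158) = 1.0000. V = [p*·242.6460 + (1−p*)·136.6158]/1.16 = 203.9042. B = V − Δ·S = 0.0000.
(2,0): S=54.3169. Δ = (V_up−V_dn)/(S_up−S_dn) = (62.4833−0.0000)/(64.6371−36.3923) = 2.2122. V = [p*·62.4833 + (1−p*)·0.0000]/1.16 = 50.7573. B = V − Δ·S = -69.4028.
(2,1): S=96.4733. Δ = (V_up−V_dn)/(S_up−S_dn) = (114.8032−62.4833)/(114.8032−64.6371) = 1.0429. V = [p*·114.8032 + (1−p*)·62.4833]/1.16 = 96.3662. B = V − Δ·S = -4.2492.
(2,2): S=171.3481. Δ = (V_up−V_dn)/(S_up−S_dn) = (203.9042−114.8032)/(203.9042−114.8032) = 1.0000. V = [p*·203.9042 + (1−p*)·114.8032]/1.16 = 171.3481. B = V − Δ·S = 0.0000.
(1,0): S=81.0700. Δ = (V_up−V_dn)/(S_up−S_dn) = (96.3662−50.7573)/(96.4733−54.3169) = 1.0819. V = [p*·96.3662 + (1−p*)·50.7573]/1.16 = 80.8059. B = V − Δ·S = -6.9035.
(1,1): S=143.9900. Δ = (V_up−V_dn)/(S_up−S_dn) = (171.3481−96.3662)/(171.3481−96.4733) = 1.0014. V = [p*·171.3481 + (1−p*)·96.3662]/1.16 = 143.9847. B = V − Δ·S = -0.2113.
(0,0): S=121.0000. Δ = (V_up−V_dn)/(S_up−S_dn) = (143.9847−80.8059)/(143.9900−81.0700) = 1.0041. V = [p*·143.9847 + (1−p*)·80.8059]/1.16 = 120.9825. B = V − Δ·S = -0.5150.
The time-0 hedge costs 120.9825, which is the no-arbitrage price.

(0,0): Delta=1.0041 Bond=-0.5150
(1,0): Delta=1.0819 Bond=-6.9035
(1,1): Delta=1.0014 Bond=-0.2113
(2,0): Delta=2.2122 Bond=-69.4028
(2,1): Delta=1.0429 Bond=-4.2492
(2,2): Delta=1.0000 Bond=0.0000
(3,0): Delta=0.0000 Bond=0.0000
(3,1): Delta=2.2885 Bond=-85.4363
(3,2): Delta=1.0000 Bond=0.0000
(3,3): Delta=1.0000 Bond=0.0000
V0=120.9825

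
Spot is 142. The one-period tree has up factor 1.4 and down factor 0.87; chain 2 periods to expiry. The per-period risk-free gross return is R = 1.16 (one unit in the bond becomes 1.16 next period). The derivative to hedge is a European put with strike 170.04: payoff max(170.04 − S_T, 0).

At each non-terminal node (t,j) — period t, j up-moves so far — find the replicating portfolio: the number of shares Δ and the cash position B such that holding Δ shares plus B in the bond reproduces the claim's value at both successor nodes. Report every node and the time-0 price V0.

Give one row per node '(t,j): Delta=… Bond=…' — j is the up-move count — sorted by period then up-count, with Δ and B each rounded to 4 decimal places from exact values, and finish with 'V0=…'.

(0,0): Delta=-0.3245 Bond=55.6122
(1,0): Delta=-0.9555 Bond=142.4598
(1,1): Delta=0.0000 Bond=0.0000
V0=9.5335

Risk-neutral probability p* = (R−d)/(u−d) = (1.16−0.87)/(1.4−0.87) = 0.5472.
Terminal payoffs: V(2,0)=62.5602, V(2,1)=0.0000, V(2,2)=0.0000
Node (1,0) S=123.5400: V=(p*·0.0000+(1−p*)·62.5602)/1.16=24.4217; Δ=(0.0000−62.5602)/(172.9560−107.4798)=-0.9555; B=V−Δ·S=142.4598
Node (1,1) S=198.8000: V=(p*·0.0000+(1−p*)·0.0000)/1.16=0.0000; Δ=(0.0000−0.0000)/(278.3200−172.9560)=0.0000; B=V−Δ·S=0.0000
Node (0,0) S=142.0000: V=(p*·0.0000+(1−p*)·24.4217)/1.16=9.5335; Δ=(0.0000−24.4217)/(198.8000−123.5400)=-0.3245; B=V−Δ·S=55.6122
Check: Δ(0,0)·S0 + B(0,0) = 9.5335 = V0.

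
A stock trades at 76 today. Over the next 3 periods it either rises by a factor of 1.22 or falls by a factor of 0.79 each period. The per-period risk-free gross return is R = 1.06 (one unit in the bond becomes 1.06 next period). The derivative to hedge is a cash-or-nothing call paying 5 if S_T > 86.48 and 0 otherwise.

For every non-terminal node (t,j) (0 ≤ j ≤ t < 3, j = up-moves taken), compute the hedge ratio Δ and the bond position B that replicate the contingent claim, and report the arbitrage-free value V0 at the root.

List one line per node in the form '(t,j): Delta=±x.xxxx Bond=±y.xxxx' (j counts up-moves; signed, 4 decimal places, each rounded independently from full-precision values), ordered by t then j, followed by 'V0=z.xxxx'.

(0,0): Delta=0.0636 Bond=-1.9489
(1,0): Delta=0.1147 Bond=-5.1335
(1,1): Delta=0.0440 Bond=-0.2479
(2,0): Delta=0.0000 Bond=0.0000
(2,1): Delta=0.1587 Bond=-8.6661
(2,2): Delta=0.0000 Bond=4.7170
V0=2.8869

No-arbitrage ⇒ martingale measure with p* = (R−d)/(u−d) = 0.6279.
At expiry t=3: V(3,0)=0.0000, V(3,1)=0.0000, V(3,2)=5.0000, V(3,3)=5.0000
  t=2,j=0: stock 47.4316 → up 57.8666 (V=0.0000), down 37.4710 (V=0.0000). Price 0.0000; hedge Δ=0.0000, bond B=0.0000.
  t=2,j=1: stock 73.2488 → up 89.3635 (V=5.0000), down 57.8666 (V=0.0000). Price 2.9618; hedge Δ=0.1587, bond B=-8.6661.
  t=2,j=2: stock 113.1184 → up 138.0044 (V=5.0000), down 89.3635 (V=5.0000). Price 4.7170; hedge Δ=0.0000, bond B=4.7170.
  t=1,j=0: stock 60.0400 → up 73.2488 (V=2.9618), down 47.4316 (V=0.0000). Price 1.7545; hedge Δ=0.1147, bond B=-5.1335.
  t=1,j=1: stock 92.7200 → up 113.1184 (V=4.7170), down 73.2488 (V=2.9618). Price 3.8339; hedge Δ=0.0440, bond B=-0.2479.
  t=0,j=0: stock 76.0000 → up 92.7200 (V=3.8339), down 60.0400 (V=1.7545). Price 2.8869; hedge Δ=0.0636, bond B=-1.9489.
Root portfolio cost Δ·76+B reproduces V0=2.8869.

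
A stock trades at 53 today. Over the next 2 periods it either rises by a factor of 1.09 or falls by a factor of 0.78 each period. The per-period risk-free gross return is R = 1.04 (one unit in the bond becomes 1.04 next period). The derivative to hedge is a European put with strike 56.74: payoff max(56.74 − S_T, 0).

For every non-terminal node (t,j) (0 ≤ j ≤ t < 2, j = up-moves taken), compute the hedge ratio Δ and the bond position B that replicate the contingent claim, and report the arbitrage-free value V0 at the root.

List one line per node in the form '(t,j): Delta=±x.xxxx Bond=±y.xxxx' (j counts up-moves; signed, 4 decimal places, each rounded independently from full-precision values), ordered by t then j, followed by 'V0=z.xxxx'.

(0,0): Delta=-0.6942 Bond=40.3054
(1,0): Delta=-1.0000 Bond=54.5577
(1,1): Delta=-0.6522 Bond=39.4868
V0=3.5106

Since d<R<u, set p* = (R−d)/(u−d) = 0.8387; price each node as the discounted p*-expectation of its children.
Terminal values V(2,·): V(2,0)=24.4948, V(2,1)=11.6794, V(2,2)=0.0000
  t=1,j=0: stock 41.3400 → up 45.0606 (V=11.6794), down 32.2452 (V=24.4948). Price 13.2177; hedge Δ=-1.0000, bond B=54.5577.
  t=1,j=1: stock 57.7700 → up 62.9693 (V=0.0000), down 45.0606 (V=11.6794). Price 1.8113; hedge Δ=-0.6522, bond B=39.4868.
  t=0,j=0: stock 53.0000 → up 57.7700 (V=1.8113), down 41.3400 (V=13.2177). Price 3.5106; hedge Δ=-0.6942, bond B=40.3054.
Check: Δ(0,0)·S0 + B(0,0) = 3.5106 = V0.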